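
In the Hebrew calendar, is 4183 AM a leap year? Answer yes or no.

yes

Hebrew year 4183 is year 3 of its 19-year Metonic cycle; leap years are at positions 3, 6, 8, 11, 14, 17, 19, so it is a leap year (13 months).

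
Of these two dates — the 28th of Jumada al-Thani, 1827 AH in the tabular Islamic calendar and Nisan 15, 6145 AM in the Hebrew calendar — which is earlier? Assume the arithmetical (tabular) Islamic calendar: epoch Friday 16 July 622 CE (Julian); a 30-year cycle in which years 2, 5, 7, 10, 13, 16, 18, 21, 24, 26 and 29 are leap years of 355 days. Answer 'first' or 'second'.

second

Converting both to JDN: 2595689 vs 2592278; the smaller is the second.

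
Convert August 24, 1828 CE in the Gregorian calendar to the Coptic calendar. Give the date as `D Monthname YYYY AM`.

19 Mesori 1544 AM

Julian Day Number of the source date = 2388959.
Converting JDN 2388959 to the Coptic calendar gives 19 Mesori 1544 AM.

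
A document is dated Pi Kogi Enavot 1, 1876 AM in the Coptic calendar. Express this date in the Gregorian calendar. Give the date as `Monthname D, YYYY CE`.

Both dates share Julian Day Number 2510234; in the Gregorian calendar that is 7 September 2160 CE.

September 7, 2160 CE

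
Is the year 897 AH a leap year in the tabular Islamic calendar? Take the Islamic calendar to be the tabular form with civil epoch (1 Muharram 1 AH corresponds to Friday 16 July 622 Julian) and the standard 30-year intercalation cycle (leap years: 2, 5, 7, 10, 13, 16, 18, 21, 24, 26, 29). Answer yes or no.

no

Year 897 AH is year 27 of its 30-year cycle; leap positions are 2, 5, 7, 10, 13, 16, 18, 21, 24, 26, 29, so it is a common year (354 days).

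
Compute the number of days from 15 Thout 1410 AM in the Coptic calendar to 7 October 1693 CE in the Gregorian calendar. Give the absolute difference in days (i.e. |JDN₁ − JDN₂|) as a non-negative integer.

First date → JDN 2339681; second date → JDN 2339696.
The interval is |2339681 − 2339696| = 15 days.

15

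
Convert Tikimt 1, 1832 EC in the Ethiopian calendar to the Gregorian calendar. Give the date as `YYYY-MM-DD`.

1839-10-11

Both dates share Julian Day Number 2393024; in the Gregorian calendar that is 11 October 1839 CE.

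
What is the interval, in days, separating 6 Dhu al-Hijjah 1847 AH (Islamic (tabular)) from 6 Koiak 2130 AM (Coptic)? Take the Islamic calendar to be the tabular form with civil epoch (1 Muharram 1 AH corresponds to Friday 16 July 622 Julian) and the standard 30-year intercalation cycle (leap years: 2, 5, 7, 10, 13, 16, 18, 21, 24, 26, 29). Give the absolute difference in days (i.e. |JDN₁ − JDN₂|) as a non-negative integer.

189

JDN of the first date = 2602931.
JDN of the second date = 2602742.
|2602742 − 2602931| = 189.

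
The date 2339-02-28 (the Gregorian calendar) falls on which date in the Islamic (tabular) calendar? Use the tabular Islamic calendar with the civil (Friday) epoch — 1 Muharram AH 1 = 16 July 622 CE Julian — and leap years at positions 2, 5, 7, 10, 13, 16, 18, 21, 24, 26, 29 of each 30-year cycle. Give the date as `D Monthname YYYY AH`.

17 Rabi' al-Thani 1770 AH

Both dates share Julian Day Number 2575420; in the tabular Islamic calendar that is 17 Rabi' al-Thani 1770 AH.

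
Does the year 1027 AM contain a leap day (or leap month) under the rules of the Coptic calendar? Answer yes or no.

1027 mod 4 = 3; in the Coptic calendar a year is leap when year mod 4 = 3, so it is a leap year.

yes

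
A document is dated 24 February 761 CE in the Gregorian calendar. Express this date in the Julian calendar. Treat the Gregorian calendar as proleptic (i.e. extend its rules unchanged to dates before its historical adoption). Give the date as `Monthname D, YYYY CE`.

February 20, 761 CE

The Julian–Gregorian offset here is 4 days (Julian trailing).
24 February 761 Gregorian − 4 days → 20 February 761 Julian.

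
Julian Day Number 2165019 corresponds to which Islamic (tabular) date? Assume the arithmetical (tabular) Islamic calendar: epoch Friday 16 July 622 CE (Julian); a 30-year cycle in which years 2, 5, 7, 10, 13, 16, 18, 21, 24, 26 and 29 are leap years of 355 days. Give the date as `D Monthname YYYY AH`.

JDN 2165019 is 9 July 1215 in the proleptic Gregorian calendar.
In the tabular Islamic calendar that day is 3 Rabi' al-Awwal 612 AH.

3 Rabi' al-Awwal 612 AH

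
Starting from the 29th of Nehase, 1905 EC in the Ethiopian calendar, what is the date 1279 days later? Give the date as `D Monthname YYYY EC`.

27 Yekatit 1909 EC

Counting 1279 days forward from JDN 2420015 reaches JDN 2421294, which is 27 Yekatit 1909 EC.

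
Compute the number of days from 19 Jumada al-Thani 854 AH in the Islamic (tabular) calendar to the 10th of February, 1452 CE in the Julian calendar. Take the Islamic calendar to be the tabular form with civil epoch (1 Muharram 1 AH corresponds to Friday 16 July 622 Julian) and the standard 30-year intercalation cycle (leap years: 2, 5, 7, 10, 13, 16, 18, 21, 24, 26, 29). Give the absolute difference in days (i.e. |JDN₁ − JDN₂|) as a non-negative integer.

560

JDN of the first date = 2250881.
JDN of the second date = 2251441.
|2251441 − 2250881| = 560.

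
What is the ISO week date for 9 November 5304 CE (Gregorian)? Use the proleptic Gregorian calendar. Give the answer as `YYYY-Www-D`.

5304-W45-7

The weekday is Sunday (ISO weekday 7).
That Sunday belongs to ISO week 45 of ISO year 5304.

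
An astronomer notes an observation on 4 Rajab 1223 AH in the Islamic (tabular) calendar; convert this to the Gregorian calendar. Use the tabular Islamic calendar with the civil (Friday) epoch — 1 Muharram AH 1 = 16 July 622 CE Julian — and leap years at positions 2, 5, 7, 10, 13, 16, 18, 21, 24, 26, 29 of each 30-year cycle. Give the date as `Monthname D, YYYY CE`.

August 26, 1808 CE

Julian Day Number of the source date = 2381656.
Converting JDN 2381656 to the Gregorian calendar gives 26 August 1808 CE.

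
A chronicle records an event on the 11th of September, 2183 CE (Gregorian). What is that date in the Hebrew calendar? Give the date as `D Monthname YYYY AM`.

Both dates share Julian Day Number 2518638; in the Hebrew calendar that is 23 Elul 5943 AM.

23 Elul 5943 AM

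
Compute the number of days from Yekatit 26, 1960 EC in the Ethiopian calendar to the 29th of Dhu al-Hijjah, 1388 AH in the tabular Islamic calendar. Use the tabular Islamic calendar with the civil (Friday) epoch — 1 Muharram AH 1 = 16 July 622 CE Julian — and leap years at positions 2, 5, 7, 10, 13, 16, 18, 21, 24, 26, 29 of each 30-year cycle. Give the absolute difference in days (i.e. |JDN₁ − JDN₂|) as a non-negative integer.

379

First date → JDN 2439921; second date → JDN 2440300.
The interval is |2439921 − 2440300| = 379 days.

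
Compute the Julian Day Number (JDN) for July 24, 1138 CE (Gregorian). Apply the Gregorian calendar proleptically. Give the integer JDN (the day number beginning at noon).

JDN 2451545 is 1 January 2000 CE (Gregorian); the target day is −314635 days from there, so JDN = 2136910.

2136910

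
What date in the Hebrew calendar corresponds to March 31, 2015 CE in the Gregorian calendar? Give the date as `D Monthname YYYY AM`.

11 Nisan 5775 AM

Both dates share Julian Day Number 2457113; in the Hebrew calendar that is 11 Nisan 5775 AM.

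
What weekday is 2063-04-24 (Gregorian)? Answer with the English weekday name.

2474669 ≡ 1 (mod 7); counting from Monday = 0 gives Tuesday.

Tuesday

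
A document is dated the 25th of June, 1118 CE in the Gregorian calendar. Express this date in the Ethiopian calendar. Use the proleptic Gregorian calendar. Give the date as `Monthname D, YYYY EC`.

Sene 24, 1110 EC

Both dates share Julian Day Number 2129576; in the Ethiopian calendar that is 24 Sene 1110 EC.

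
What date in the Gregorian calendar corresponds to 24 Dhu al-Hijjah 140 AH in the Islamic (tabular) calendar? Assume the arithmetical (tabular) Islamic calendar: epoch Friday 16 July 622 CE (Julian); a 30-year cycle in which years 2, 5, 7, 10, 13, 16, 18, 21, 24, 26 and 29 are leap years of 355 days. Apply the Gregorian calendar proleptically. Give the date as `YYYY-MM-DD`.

0758-05-12

Julian Day Number of the source date = 1998045.
Converting JDN 1998045 to the Gregorian calendar gives 12 May 758 CE.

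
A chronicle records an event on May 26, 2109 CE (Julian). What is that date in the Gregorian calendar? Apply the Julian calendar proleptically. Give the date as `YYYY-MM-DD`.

2109-06-09

The Julian–Gregorian offset here is 14 days (Julian trailing).
26 May 2109 Julian + 14 days → 9 June 2109 Gregorian.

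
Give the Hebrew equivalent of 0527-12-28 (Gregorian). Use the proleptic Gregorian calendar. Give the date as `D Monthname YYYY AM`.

17 Tevet 4288 AM

Julian Day Number of the source date = 1913904.
Converting JDN 1913904 to the Hebrew calendar gives 17 Tevet 4288 AM.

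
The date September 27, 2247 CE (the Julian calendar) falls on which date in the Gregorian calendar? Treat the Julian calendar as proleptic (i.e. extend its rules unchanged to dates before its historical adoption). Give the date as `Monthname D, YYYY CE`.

For dates in this range the Gregorian date is 15 days ahead of the Julian.
27 September 2247 Julian + 15 days → 12 October 2247 Gregorian.

October 12, 2247 CE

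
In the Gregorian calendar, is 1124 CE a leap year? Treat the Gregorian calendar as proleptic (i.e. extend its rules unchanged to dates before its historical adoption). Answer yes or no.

1124 is divisible by 4 and not by 100, so it is a leap year.

yes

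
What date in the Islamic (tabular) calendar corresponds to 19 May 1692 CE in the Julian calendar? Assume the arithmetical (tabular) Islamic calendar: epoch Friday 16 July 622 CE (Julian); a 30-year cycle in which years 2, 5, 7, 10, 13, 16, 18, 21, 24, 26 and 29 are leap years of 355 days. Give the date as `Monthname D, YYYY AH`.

Both dates share Julian Day Number 2339200; in the tabular Islamic calendar that is 13 Ramadan 1103 AH.

Ramadan 13, 1103 AH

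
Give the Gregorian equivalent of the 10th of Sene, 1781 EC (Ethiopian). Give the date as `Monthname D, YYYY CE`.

Julian Day Number of the source date = 2374645.
Converting JDN 2374645 to the Gregorian calendar gives 15 June 1789 CE.

June 15, 1789 CE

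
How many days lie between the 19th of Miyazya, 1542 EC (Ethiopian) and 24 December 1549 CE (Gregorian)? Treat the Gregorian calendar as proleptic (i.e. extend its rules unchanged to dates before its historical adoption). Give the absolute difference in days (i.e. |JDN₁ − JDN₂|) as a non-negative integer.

121

JDN of the first date = 2287299.
JDN of the second date = 2287178.
|2287178 − 2287299| = 121.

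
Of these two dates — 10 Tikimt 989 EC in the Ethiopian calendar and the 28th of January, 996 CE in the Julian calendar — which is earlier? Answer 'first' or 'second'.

The two dates have Julian Day Numbers 2085127 and 2084874 respectively.
Since 2084874 < 2085127, the second date comes first.

second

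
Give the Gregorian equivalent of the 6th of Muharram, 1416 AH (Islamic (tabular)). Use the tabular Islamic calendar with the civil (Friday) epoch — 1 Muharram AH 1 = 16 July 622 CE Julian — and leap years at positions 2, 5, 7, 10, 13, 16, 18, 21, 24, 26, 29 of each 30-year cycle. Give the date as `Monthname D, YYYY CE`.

June 5, 1995 CE

Julian Day Number of the source date = 2449874.
Converting JDN 2449874 to the Gregorian calendar gives 5 June 1995 CE.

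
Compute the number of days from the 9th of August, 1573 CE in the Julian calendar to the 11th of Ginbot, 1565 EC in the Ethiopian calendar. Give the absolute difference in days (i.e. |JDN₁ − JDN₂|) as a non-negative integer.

First date → JDN 2295817; second date → JDN 2295722.
The interval is |2295817 − 2295722| = 95 days.

95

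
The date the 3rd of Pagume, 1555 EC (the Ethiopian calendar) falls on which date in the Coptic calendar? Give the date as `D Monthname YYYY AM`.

3 Pi Kogi Enavot 1279 AM

Both dates share Julian Day Number 2292181; in the Coptic calendar that is 3 Pi Kogi Enavot 1279 AM.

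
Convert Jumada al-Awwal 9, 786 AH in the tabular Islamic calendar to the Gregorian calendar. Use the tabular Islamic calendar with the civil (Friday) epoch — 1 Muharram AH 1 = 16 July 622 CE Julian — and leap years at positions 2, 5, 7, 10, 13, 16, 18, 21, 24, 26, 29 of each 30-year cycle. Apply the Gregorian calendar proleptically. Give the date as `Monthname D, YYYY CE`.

Julian Day Number of the source date = 2226744.
Converting JDN 2226744 to the Gregorian calendar gives 7 July 1384 CE.

July 7, 1384 CE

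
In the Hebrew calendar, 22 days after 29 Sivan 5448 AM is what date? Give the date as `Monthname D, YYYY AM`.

JDN of 29 Sivan 5448 AM = 2337768.
2337768 + 22 = 2337790.
JDN 2337790 in the Hebrew calendar is Tammuz 21, 5448 AM.

Tammuz 21, 5448 AM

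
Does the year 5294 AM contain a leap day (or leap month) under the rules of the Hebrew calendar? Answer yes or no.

Hebrew year 5294 is year 12 of its 19-year Metonic cycle; leap years are at positions 3, 6, 8, 11, 14, 17, 19, so it is a common year (12 months).

no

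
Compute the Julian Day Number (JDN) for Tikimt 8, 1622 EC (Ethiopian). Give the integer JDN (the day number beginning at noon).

In the Gregorian calendar the same day is 15 October 1629.
JDN 2451545 is 1 January 2000 CE (Gregorian); the target day is −135217 days from there, so JDN = 2316328.

2316328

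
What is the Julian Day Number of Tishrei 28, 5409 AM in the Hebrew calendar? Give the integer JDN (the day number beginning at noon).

Equivalently 14 October 1648 (Gregorian).
JDN 2400001 is 17 November 1858 CE (Gregorian), MJD 0; the target day is −76734 days from there, so JDN = 2323267.

2323267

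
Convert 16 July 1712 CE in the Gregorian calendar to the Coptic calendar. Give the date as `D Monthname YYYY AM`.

Both dates share Julian Day Number 2346552; in the Coptic calendar that is 11 Epip 1428 AM.

11 Epip 1428 AM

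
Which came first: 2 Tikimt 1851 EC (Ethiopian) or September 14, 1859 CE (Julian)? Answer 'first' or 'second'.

first

First date → JDN 2399964; second date → JDN 2400314.
JDN 2399964 < JDN 2400314, so the first date is earlier.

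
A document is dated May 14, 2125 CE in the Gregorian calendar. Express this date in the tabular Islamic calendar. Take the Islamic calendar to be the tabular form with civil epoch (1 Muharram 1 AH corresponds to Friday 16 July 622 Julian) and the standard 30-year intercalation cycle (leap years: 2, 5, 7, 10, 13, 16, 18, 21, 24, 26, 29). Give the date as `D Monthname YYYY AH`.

Both dates share Julian Day Number 2497334; in the tabular Islamic calendar that is 10 Dhu al-Hijjah 1549 AH.

10 Dhu al-Hijjah 1549 AH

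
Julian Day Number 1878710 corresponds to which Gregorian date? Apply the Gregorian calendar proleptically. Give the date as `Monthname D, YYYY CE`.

JDN 2451545 is 1 Jan 2000; 1878710 is −572835 days from there.

August 19, 431 CE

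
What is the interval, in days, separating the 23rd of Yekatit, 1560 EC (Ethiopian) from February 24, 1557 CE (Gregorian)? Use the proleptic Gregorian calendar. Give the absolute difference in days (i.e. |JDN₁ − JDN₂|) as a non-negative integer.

JDN of the first date = 2293818.
JDN of the second date = 2289797.
|2289797 − 2293818| = 4021.

4021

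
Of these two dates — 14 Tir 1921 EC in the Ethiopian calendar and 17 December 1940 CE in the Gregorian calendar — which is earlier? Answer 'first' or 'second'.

first

First date → JDN 2425634; second date → JDN 2429981.
JDN 2425634 < JDN 2429981, so the first date is earlier.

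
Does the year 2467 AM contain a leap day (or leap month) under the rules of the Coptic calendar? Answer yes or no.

2467 mod 4 = 3; in the Coptic calendar a year is leap when year mod 4 = 3, so it is a leap year.

yes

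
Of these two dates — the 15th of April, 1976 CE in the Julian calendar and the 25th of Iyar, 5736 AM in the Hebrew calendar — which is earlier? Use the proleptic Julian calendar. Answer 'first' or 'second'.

first

The two dates have Julian Day Numbers 2442897 and 2442924 respectively.
Since 2442897 < 2442924, the first date comes first.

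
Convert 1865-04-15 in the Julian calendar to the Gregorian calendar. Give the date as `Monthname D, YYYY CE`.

The Julian–Gregorian offset here is 12 days (Julian trailing).
15 April 1865 Julian + 12 days → 27 April 1865 Gregorian.

April 27, 1865 CE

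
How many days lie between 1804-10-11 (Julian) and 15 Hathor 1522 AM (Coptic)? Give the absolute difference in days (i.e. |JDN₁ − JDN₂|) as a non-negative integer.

First date → JDN 2380253; second date → JDN 2380649.
The interval is |2380253 − 2380649| = 396 days.

396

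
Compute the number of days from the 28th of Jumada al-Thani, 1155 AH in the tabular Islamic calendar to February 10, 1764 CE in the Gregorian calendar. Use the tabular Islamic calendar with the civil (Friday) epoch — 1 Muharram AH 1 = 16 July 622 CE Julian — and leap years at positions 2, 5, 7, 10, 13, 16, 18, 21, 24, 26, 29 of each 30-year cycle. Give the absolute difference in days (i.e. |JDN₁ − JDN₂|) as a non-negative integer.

JDN of the first date = 2357554.
JDN of the second date = 2365388.
|2365388 − 2357554| = 7834.

7834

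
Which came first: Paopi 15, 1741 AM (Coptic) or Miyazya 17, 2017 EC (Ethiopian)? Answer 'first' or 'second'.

Converting both to JDN: 2460609 vs 2460791; the smaller is the first.

first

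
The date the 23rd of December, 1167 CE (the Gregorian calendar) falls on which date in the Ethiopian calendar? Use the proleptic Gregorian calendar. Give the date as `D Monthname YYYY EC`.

Both dates share Julian Day Number 2147654; in the Ethiopian calendar that is 19 Tahsas 1160 EC.

19 Tahsas 1160 EC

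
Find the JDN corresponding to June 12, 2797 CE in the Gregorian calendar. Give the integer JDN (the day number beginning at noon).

2742806

JDN 2299161 is 15 October 1582 CE (Gregorian); the target day is +443645 days from there, so JDN = 2742806.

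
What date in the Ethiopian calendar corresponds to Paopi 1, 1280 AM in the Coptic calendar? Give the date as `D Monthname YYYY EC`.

1 Tikimt 1556 EC

The source date corresponds to 9 October 1563 in the proleptic Gregorian calendar (JDN 2292215).
That day falls on 1 Tikimt 1556 EC in the Ethiopian calendar.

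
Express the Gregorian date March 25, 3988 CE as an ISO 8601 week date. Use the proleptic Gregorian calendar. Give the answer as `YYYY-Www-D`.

The weekday is Friday (ISO weekday 5).
That Friday belongs to ISO week 12 of ISO year 3988.

3988-W12-5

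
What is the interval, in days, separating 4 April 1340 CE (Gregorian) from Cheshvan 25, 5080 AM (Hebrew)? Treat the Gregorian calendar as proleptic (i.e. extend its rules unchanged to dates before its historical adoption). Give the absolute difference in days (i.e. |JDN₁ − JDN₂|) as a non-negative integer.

7445

First date → JDN 2210579; second date → JDN 2203134.
The interval is |2210579 − 2203134| = 7445 days.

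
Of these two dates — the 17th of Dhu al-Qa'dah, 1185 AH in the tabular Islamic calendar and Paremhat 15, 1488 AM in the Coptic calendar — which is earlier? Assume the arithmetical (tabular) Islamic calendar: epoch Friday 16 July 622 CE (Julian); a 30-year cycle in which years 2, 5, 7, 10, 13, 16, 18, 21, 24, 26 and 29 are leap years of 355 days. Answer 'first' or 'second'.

The two dates have Julian Day Numbers 2368321 and 2368351 respectively.
Since 2368321 < 2368351, the first date comes first.

first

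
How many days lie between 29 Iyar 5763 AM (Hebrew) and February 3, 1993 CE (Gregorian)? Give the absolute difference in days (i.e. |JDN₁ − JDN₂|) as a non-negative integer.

3769

First date → JDN 2452791; second date → JDN 2449022.
The interval is |2452791 − 2449022| = 3769 days.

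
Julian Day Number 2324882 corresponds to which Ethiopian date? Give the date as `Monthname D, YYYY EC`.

Megabit 11, 1645 EC

The Gregorian equivalent of JDN 2324882 is 17 March 1653.
In the Ethiopian calendar that day is Megabit 11, 1645 EC.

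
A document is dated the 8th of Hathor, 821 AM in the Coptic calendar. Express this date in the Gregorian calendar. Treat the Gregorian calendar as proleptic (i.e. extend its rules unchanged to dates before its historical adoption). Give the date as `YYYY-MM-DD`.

Both dates share Julian Day Number 2124602; in the Gregorian calendar that is 11 November 1104 CE.

1104-11-11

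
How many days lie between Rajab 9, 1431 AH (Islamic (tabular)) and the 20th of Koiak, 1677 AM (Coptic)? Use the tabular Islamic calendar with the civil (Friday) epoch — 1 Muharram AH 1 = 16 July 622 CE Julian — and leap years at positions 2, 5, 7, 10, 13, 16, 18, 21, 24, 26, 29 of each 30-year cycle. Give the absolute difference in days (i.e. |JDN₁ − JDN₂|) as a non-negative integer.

18071

JDN of the first date = 2455369.
JDN of the second date = 2437298.
|2437298 − 2455369| = 18071.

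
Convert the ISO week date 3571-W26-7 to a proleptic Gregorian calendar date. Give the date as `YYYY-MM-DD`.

3571-07-04

ISO week 1 of 3571 is the week containing the first Thursday of 3571.
Week 26, day 7 (Sunday) lands on 3571-07-04.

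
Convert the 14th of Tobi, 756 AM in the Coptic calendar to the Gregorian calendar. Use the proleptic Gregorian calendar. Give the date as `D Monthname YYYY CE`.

16 January 1040 CE

Both dates share Julian Day Number 2100927; in the Gregorian calendar that is 16 January 1040 CE.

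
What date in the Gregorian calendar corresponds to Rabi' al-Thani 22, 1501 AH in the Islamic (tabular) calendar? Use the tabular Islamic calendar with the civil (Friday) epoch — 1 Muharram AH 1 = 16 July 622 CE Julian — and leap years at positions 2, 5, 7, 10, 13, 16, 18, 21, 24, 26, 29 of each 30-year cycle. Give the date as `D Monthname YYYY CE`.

Julian Day Number of the source date = 2480100.
Converting JDN 2480100 to the Gregorian calendar gives 7 March 2078 CE.

7 March 2078 CE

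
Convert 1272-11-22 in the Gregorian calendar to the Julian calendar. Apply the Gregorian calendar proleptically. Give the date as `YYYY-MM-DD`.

1272-11-15

The Julian–Gregorian offset here is 7 days (Julian trailing).
22 November 1272 Gregorian − 7 days → 15 November 1272 Julian.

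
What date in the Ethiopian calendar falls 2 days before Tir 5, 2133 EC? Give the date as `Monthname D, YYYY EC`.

Tir 3, 2133 EC

JDN of Tir 5, 2133 EC = 2503058.
2503058 − 2 = 2503056.
JDN 2503056 in the Ethiopian calendar is Tir 3, 2133 EC.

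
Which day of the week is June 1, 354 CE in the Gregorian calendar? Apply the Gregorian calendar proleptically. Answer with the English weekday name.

Since JDN mod 7 = 1 (0 = Monday), the day is Tuesday.

Tuesday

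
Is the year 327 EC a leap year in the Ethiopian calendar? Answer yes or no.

yes

327 mod 4 = 3; in the Ethiopian calendar a year is leap when year mod 4 = 3, so it is a leap year.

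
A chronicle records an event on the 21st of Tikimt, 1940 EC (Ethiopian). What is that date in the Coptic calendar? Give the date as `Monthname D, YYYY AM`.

Julian Day Number of the source date = 2432491.
Converting JDN 2432491 to the Coptic calendar gives 21 Paopi 1664 AM.

Paopi 21, 1664 AM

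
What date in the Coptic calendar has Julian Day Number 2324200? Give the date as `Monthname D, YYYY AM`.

JDN 2324200 is 5 May 1651 in the Gregorian calendar.
In the Coptic calendar that day is Parmouti 30, 1367 AM.

Parmouti 30, 1367 AM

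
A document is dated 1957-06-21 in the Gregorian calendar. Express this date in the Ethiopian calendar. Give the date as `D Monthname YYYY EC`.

Both dates share Julian Day Number 2436011; in the Ethiopian calendar that is 14 Sene 1949 EC.

14 Sene 1949 EC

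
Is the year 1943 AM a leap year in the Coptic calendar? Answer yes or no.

yes

1943 mod 4 = 3; in the Coptic calendar a year is leap when year mod 4 = 3, so it is a leap year.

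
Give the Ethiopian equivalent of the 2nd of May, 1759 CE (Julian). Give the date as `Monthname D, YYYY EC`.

Julian Day Number of the source date = 2363654.
Converting JDN 2363654 to the Ethiopian calendar gives 7 Ginbot 1751 EC.

Ginbot 7, 1751 EC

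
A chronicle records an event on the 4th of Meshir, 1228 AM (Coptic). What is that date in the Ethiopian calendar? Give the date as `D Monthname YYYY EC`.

4 Yekatit 1504 EC

Julian Day Number of the source date = 2273345.
Converting JDN 2273345 to the Ethiopian calendar gives 4 Yekatit 1504 EC.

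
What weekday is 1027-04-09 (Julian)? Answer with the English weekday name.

Sunday

This is JDN 2096268 (15 April 1027 Gregorian).
JDN 2096268 mod 7 = 6, and JDN 0 was a Monday, so this is a Sunday.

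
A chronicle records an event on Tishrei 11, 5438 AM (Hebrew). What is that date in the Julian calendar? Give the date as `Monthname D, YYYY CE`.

Julian Day Number of the source date = 2333852.
Converting JDN 2333852 to the Julian calendar gives 27 September 1677 CE.

September 27, 1677 CE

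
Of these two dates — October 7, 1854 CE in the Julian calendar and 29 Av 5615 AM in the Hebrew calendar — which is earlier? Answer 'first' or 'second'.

first

First date → JDN 2398511; second date → JDN 2398809.
JDN 2398511 < JDN 2398809, so the first date is earlier.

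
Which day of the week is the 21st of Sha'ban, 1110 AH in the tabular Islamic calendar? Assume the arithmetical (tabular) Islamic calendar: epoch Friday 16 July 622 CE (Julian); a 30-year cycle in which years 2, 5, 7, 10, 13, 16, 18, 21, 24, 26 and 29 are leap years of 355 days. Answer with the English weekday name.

In the Gregorian calendar this is 22 February 1699 (JDN 2341660).
Since JDN mod 7 = 6 (0 = Monday), the day is Sunday.

Sunday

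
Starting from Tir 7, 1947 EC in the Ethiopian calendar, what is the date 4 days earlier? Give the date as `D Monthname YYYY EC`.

3 Tir 1947 EC

Counting 4 days back from JDN 2435123 reaches JDN 2435119, which is 3 Tir 1947 EC.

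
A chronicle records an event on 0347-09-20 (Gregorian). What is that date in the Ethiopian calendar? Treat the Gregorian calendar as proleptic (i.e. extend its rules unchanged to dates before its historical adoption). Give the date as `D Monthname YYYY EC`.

Julian Day Number of the source date = 1848061.
Converting JDN 1848061 to the Ethiopian calendar gives 21 Meskerem 340 EC.

21 Meskerem 340 EC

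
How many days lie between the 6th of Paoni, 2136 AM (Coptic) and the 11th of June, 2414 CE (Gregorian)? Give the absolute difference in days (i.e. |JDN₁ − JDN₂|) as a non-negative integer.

2197

JDN of the first date = 2605114.
JDN of the second date = 2602917.
|2602917 − 2605114| = 2197.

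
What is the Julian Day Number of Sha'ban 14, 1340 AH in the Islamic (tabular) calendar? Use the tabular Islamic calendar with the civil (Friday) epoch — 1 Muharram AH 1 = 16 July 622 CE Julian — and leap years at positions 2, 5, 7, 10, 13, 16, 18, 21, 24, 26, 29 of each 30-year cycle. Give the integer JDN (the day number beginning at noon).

2423157

Equivalently 12 April 1922 (Gregorian).
JDN 2299161 is 15 October 1582 CE (Gregorian); the target day is +123996 days from there, so JDN = 2423157.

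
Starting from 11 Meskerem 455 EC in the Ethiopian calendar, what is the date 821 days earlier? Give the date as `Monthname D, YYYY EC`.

Sene 15, 452 EC

Counting 821 days back from JDN 1890054 reaches JDN 1889233, which is Sene 15, 452 EC.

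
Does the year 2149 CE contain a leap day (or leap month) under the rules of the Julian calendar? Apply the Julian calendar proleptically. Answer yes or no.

no

2149 mod 4 = 1, so it is a common year in the Julian calendar.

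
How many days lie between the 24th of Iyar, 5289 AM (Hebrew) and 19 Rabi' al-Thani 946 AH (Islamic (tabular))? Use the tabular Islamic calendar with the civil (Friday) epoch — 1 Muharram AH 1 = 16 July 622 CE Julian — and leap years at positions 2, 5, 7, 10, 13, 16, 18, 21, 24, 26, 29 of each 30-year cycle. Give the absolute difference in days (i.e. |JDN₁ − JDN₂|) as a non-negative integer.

JDN of the first date = 2279648.
JDN of the second date = 2283423.
|2283423 − 2279648| = 3775.

3775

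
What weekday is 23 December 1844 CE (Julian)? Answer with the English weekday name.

Saturday

Equivalently 4 January 1845 Gregorian, JDN 2394936.
Since JDN mod 7 = 5 (0 = Monday), the day is Saturday.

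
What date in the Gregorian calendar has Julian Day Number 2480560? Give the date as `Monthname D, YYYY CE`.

Counting from JDN 2299161 = 15 Oct 1582 gives an offset of 181399 days.

June 10, 2079 CE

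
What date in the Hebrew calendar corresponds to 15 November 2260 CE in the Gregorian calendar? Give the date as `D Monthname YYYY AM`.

11 Kislev 6021 AM

Both dates share Julian Day Number 2546827; in the Hebrew calendar that is 11 Kislev 6021 AM.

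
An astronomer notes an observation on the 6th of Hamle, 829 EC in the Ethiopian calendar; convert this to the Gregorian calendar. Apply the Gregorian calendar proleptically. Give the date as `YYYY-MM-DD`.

0837-07-04

Julian Day Number of the source date = 2026953.
Converting JDN 2026953 to the Gregorian calendar gives 4 July 837 CE.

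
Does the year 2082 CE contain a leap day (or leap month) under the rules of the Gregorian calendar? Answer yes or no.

no

2082 is not divisible by 4, so it is a common year.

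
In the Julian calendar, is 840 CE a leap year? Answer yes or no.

yes

840 mod 4 = 0, so it is a leap year in the Julian calendar.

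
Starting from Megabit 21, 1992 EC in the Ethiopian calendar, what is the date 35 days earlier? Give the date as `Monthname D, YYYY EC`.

JDN of Megabit 21, 1992 EC = 2451634.
2451634 − 35 = 2451599.
JDN 2451599 in the Ethiopian calendar is Yekatit 16, 1992 EC.

Yekatit 16, 1992 EC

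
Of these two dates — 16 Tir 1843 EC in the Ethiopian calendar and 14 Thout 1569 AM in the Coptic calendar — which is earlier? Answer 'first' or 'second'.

First date → JDN 2397146; second date → JDN 2397755.
JDN 2397146 < JDN 2397755, so the first date is earlier.

first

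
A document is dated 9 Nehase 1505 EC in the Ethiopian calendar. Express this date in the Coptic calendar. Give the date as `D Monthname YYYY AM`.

9 Mesori 1229 AM

Both dates share Julian Day Number 2273895; in the Coptic calendar that is 9 Mesori 1229 AM.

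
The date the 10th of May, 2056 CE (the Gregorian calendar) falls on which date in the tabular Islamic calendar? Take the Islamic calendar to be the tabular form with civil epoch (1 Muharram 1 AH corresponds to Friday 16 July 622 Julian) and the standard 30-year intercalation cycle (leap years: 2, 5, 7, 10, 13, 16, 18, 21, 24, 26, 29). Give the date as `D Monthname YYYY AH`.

24 Shawwal 1478 AH

Both dates share Julian Day Number 2472129; in the tabular Islamic calendar that is 24 Shawwal 1478 AH.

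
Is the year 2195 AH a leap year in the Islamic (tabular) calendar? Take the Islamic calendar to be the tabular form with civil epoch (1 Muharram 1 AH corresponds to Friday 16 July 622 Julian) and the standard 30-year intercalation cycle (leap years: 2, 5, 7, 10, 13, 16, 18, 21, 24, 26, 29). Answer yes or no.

Year 2195 AH is year 5 of its 30-year cycle; leap positions are 2, 5, 7, 10, 13, 16, 18, 21, 24, 26, 29, so it is a leap year (355 days).

yes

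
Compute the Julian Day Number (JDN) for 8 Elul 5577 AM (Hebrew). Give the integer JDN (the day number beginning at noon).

Equivalently 20 August 1817 (Gregorian).
JDN 2400001 is 17 November 1858 CE (Gregorian), MJD 0; the target day is −15064 days from there, so JDN = 2384937.

2384937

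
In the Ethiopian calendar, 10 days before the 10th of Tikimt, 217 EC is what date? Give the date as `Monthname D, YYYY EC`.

Meskerem 30, 217 EC

JDN of the 10th of Tikimt, 217 EC = 1803154.
1803154 − 10 = 1803144.
JDN 1803144 in the Ethiopian calendar is Meskerem 30, 217 EC.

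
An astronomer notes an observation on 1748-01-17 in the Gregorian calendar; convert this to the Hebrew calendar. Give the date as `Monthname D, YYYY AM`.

Shevat 17, 5508 AM

Both dates share Julian Day Number 2359520; in the Hebrew calendar that is 17 Shevat 5508 AM.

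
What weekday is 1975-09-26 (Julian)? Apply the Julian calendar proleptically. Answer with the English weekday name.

In the Gregorian calendar this is 9 October 1975 (JDN 2442695).
2442695 ≡ 3 (mod 7); counting from Monday = 0 gives Thursday.

Thursday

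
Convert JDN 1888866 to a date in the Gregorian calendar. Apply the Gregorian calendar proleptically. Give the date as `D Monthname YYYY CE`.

9 June 459 CE

Counting from JDN 2299161 = 15 Oct 1582 gives an offset of -410295 days.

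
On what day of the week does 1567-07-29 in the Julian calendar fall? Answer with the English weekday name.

In the proleptic Gregorian calendar this is 8 August 1567 (JDN 2293614).
JDN 2293614 mod 7 = 1, and JDN 0 was a Monday, so this is a Tuesday.

Tuesday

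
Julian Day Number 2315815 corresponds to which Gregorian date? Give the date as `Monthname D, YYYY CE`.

JDN 2451545 is 1 Jan 2000; 2315815 is −135730 days from there.

May 20, 1628 CE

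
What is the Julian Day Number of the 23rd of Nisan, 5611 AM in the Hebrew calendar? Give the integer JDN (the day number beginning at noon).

In the Gregorian calendar the same day is 25 April 1851.
JDN 2400001 is 17 November 1858 CE (Gregorian), MJD 0; the target day is −2763 days from there, so JDN = 2397238.

2397238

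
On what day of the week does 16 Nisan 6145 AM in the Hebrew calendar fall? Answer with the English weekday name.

This is JDN 2592279 (26 April 2385 Gregorian).
Since JDN mod 7 = 4 (0 = Monday), the day is Friday.

Friday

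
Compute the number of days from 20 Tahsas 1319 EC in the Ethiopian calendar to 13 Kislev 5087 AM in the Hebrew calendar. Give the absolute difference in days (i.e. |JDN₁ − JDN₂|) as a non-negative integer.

JDN of the first date = 2205729.
JDN of the second date = 2205692.
|2205692 − 2205729| = 37.

37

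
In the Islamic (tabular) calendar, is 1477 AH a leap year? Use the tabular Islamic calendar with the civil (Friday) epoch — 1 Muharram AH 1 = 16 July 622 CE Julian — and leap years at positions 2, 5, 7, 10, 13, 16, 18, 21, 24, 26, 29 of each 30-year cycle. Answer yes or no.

yes

Year 1477 AH is year 7 of its 30-year cycle; leap positions are 2, 5, 7, 10, 13, 16, 18, 21, 24, 26, 29, so it is a leap year (355 days).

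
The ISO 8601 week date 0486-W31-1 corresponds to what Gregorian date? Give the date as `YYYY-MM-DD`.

0486-07-29

ISO week 1 of 486 is the week containing the first Thursday of 486.
Week 31, day 1 (Monday) lands on 0486-07-29.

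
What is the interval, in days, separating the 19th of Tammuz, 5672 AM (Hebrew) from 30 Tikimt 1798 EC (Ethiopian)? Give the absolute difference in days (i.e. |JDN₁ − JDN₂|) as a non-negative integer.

38954

JDN of the first date = 2419588.
JDN of the second date = 2380634.
|2380634 − 2419588| = 38954.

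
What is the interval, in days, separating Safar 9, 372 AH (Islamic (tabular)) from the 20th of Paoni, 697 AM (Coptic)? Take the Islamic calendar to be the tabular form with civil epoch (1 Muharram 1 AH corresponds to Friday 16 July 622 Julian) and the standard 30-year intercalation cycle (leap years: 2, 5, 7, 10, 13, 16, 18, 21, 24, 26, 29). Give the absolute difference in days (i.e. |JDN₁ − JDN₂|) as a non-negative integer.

415

JDN of the first date = 2079948.
JDN of the second date = 2079533.
|2079533 − 2079948| = 415.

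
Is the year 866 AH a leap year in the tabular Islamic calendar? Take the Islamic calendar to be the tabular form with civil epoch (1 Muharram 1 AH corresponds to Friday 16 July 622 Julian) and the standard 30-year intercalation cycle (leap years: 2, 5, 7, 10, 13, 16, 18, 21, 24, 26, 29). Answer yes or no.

yes

Year 866 AH is year 26 of its 30-year cycle; leap positions are 2, 5, 7, 10, 13, 16, 18, 21, 24, 26, 29, so it is a leap year (355 days).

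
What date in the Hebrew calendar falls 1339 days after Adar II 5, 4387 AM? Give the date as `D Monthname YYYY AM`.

The starting date is JDN 1950127; 1950127 + 1339 = 1951466.
JDN 1951466 corresponds to 16 Cheshvan 4391 AM.

16 Cheshvan 4391 AM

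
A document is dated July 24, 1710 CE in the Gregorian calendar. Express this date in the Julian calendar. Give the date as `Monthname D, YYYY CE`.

At this point the Julian calendar is 11 days behind the Gregorian.
24 July 1710 Gregorian − 11 days → 13 July 1710 Julian.

July 13, 1710 CE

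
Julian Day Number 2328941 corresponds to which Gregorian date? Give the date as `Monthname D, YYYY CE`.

Counting from JDN 2299161 = 15 Oct 1582 gives an offset of 29780 days.

April 27, 1664 CE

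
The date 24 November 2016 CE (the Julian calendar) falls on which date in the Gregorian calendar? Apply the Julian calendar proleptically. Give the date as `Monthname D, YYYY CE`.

The Julian–Gregorian offset here is 13 days (Julian trailing).
24 November 2016 Julian + 13 days → 7 December 2016 Gregorian.

December 7, 2016 CE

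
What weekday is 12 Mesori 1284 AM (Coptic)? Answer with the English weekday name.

In the proleptic Gregorian calendar this is 15 August 1568 (JDN 2293987).
JDN 2293987 mod 7 = 3, and JDN 0 was a Monday, so this is a Thursday.

Thursday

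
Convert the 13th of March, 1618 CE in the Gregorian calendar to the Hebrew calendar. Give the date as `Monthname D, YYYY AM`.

Adar 16, 5378 AM

Julian Day Number of the source date = 2312094.
Converting JDN 2312094 to the Hebrew calendar gives 16 Adar 5378 AM.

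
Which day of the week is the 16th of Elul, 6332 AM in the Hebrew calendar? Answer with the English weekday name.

Thursday

In the Gregorian calendar this is 27 August 2572 (JDN 2660703).
Since JDN mod 7 = 3 (0 = Monday), the day is Thursday.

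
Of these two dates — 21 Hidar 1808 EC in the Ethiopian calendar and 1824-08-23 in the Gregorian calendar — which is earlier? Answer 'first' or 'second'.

First date → JDN 2384308; second date → JDN 2387497.
JDN 2384308 < JDN 2387497, so the first date is earlier.

first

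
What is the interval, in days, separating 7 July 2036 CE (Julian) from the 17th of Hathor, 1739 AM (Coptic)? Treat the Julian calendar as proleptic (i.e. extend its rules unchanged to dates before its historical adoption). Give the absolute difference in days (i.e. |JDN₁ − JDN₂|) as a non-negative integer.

JDN of the first date = 2464895.
JDN of the second date = 2459910.
|2459910 − 2464895| = 4985.

4985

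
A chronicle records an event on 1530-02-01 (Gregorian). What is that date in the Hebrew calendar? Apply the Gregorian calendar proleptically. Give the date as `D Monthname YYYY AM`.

24 Shevat 5290 AM

Both dates share Julian Day Number 2279912; in the Hebrew calendar that is 24 Shevat 5290 AM.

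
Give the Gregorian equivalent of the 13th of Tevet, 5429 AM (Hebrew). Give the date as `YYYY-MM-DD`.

Both dates share Julian Day Number 2330636; in the Gregorian calendar that is 17 December 1668 CE.

1668-12-17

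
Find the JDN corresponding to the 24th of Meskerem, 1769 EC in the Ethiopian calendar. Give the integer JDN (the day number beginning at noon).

In the Gregorian calendar the same day is 2 October 1776.
JDN 2400001 is 17 November 1858 CE (Gregorian), MJD 0; the target day is −29995 days from there, so JDN = 2370006.

2370006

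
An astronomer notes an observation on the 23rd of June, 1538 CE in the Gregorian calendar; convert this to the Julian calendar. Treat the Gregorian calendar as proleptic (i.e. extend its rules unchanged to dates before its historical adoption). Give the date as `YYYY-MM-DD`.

1538-06-13

At this point the Julian calendar is 10 days behind the Gregorian.
23 June 1538 Gregorian − 10 days → 13 June 1538 Julian.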